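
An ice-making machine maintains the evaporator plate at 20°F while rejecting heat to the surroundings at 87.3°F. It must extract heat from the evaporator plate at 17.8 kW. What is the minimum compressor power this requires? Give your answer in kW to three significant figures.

2.50 kW

In absolute terms T_C = 266.48 K and T_H = 303.87 K, so ΔT = 37.39 K.
COP_Carnot = T_C/ΔT = 266.48/37.39 = 7.127.
Ẇ_min = Q̇/COP_Carnot = 17.80/7.127 = 2.497 kW.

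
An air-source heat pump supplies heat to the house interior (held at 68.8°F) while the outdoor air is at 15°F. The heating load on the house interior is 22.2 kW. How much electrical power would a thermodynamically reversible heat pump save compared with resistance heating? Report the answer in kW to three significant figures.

19.9 kW

In absolute terms T_C = 263.71 K and T_H = 293.59 K, so ΔT = 29.89 K.
COP_Carnot = T_H/ΔT = 293.59/29.89 = 9.823.
Resistance heating needs Ẇ_res = Q̇_H = 22.20 kW; the reversible heat pump needs only Ẇ_hp = Q̇_H/COP = 2.260 kW.
Saving = 22.20 − 2.260 = 19.94 kW.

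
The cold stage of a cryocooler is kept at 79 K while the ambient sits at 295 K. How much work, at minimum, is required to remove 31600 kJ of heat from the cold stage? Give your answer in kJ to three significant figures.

86400 kJ

The reservoir spacing is ΔT = 295 − 79 = 216.0 K.
The reversible limit is COP_R = T_C/ΔT = 0.3657, so W_min = Q_C/COP = Q_C·ΔT/T_C.
W_min = 31600 × 216.0/79.00 = 86400 kJ.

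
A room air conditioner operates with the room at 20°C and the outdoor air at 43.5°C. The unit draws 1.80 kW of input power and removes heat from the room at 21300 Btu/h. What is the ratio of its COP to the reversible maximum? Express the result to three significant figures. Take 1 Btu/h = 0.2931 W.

0.278

Converting, Q̇_C = 21300 Btu/h = 6.243 kW, so COP_actual = Q̇_C/Ẇ = 6.243/1.800 = 3.468.
In absolute terms T_C = 293.15 K and T_H = 316.65 K, so ΔT = 23.50 K.
COP_Carnot = T_C/ΔT = 293.15/23.50 = 12.47.
η_II = COP_actual/COP_Carnot = 3.468/12.47 = 0.2780.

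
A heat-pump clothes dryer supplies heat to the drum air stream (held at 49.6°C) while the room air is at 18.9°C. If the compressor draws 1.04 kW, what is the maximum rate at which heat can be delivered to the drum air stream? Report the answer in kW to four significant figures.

10.93 kW

In absolute terms T_C = 292.05 K and T_H = 322.75 K, so ΔT = 30.70 K.
COP_Carnot = T_H/ΔT = 322.75/30.70 = 10.51.
Q̇_max = COP_Carnot × Ẇ = 10.51 × 1.040 kW = 10.93 kW.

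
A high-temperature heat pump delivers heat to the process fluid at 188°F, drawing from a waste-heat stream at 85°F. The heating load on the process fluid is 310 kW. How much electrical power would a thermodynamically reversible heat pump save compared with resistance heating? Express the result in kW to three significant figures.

In absolute terms T_C = 302.59 K and T_H = 359.82 K, so ΔT = 57.22 K.
COP_Carnot = T_H/ΔT = 359.82/57.22 = 6.288.
Resistance heating needs Ẇ_res = Q̇_H = 310.0 kW; the reversible heat pump needs only Ẇ_hp = Q̇_H/COP = 49.30 kW.
Saving = 310.0 − 49.30 = 260.7 kW.

261 kW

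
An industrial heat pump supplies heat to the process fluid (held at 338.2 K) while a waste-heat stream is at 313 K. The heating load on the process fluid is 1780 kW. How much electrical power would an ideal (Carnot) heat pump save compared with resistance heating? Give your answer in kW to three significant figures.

1650 kW

The reservoir spacing is ΔT = 338.2 − 313 = 25.20 K.
COP_Carnot = T_H/ΔT = 338.20/25.20 = 13.42.
Resistance heating needs Ẇ_res = Q̇_H = 1780 kW; the reversible heat pump needs only Ẇ_hp = Q̇_H/COP = 132.6 kW.
Saving = 1780 − 132.6 = 1647 kW.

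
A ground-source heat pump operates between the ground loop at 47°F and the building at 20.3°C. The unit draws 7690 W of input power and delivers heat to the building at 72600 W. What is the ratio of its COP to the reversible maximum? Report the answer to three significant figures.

COP_actual = Q̇_H/Ẇ = 72600/7690 = 9.441.
In absolute terms T_C = 281.48 K and T_H = 293.45 K, so ΔT = 11.97 K.
COP_Carnot = T_H/ΔT = 293.45/11.97 = 24.52.
η_II = COP_actual/COP_Carnot = 9.441/24.52 = 0.3850.

0.385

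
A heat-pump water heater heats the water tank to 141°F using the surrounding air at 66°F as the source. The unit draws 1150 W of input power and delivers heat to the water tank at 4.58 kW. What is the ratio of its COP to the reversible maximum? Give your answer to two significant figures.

0.50

Converting, Q̇_H = 4.580 kW = 4580 W, so COP_actual = Q̇_H/Ẇ = 4580/1150 = 3.983.
In absolute terms T_C = 292.04 K and T_H = 333.71 K, so ΔT = 41.67 K.
COP_Carnot = T_H/ΔT = 333.71/41.67 = 8.009.
η_II = COP_actual/COP_Carnot = 3.983/8.009 = 0.4973.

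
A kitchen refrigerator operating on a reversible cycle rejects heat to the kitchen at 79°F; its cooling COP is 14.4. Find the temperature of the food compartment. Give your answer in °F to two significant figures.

44 °F

For a Carnot refrigerator COP_R = T_C/(T_H − T_C), so T_C = COP·T_H/(1 + COP).
With T_H = 299.26 K, T_C = 14.4 × 299.26/15.40 = 279.83 K.
Converting, 279.83 K = 44.02°F.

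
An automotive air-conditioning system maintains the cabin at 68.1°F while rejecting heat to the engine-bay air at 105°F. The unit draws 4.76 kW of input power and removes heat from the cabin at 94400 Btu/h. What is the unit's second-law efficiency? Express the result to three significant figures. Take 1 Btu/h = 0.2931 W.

0.406

Converting, Q̇_C = 94400 Btu/h = 27.67 kW, so COP_actual = Q̇_C/Ẇ = 27.67/4.760 = 5.813.
In absolute terms T_C = 293.21 K and T_H = 313.71 K, so ΔT = 20.50 K.
COP_Carnot = T_C/ΔT = 293.21/20.50 = 14.30.
η_II = COP_actual/COP_Carnot = 5.813/14.30 = 0.4064.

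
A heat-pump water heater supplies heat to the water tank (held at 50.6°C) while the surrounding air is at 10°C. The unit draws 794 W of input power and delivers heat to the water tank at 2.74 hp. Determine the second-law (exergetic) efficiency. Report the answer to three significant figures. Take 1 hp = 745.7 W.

0.323

Converting, Q̇_H = 2.740 hp = 2043 W, so COP_actual = Q̇_H/Ẇ = 2043/794.0 = 2.573.
In absolute terms T_C = 283.15 K and T_H = 323.75 K, so ΔT = 40.60 K.
COP_Carnot = T_H/ΔT = 323.75/40.60 = 7.974.
η_II = COP_actual/COP_Carnot = 2.573/7.974 = 0.3227.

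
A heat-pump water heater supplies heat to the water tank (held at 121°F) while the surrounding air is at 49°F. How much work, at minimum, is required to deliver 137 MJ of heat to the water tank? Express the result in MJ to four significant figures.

In absolute terms T_C = 282.59 K and T_H = 322.59 K, so ΔT = 40.00 K.
The reversible limit is COP_HP = T_H/ΔT = 8.065, so W_min = Q_H/COP = Q_H·ΔT/T_H.
W_min = 137.0 × 40.00/322.59 = 16.99 MJ.

16.99 MJ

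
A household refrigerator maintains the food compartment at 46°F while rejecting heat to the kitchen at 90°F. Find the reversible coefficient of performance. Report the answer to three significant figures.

In absolute terms T_C = 280.93 K and T_H = 305.37 K, so ΔT = 24.44 K.
For a reversible cycle, COP_Carnot = T_C/ΔT = 280.93/24.44 = 11.49.

11.5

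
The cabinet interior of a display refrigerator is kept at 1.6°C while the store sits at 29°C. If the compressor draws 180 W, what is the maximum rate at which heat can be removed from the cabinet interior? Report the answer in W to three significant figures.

In absolute terms T_C = 274.75 K and T_H = 302.15 K, so ΔT = 27.40 K.
COP_Carnot = T_C/ΔT = 274.75/27.40 = 10.03.
Q̇_max = COP_Carnot × Ẇ = 10.03 × 180.0 W = 1805 W.

1800 W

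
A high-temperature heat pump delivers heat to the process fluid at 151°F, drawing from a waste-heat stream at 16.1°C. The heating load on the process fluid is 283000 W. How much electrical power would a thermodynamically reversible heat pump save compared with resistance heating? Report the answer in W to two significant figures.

In absolute terms T_C = 289.25 K and T_H = 339.26 K, so ΔT = 50.01 K.
COP_Carnot = T_H/ΔT = 339.26/50.01 = 6.784.
Resistance heating needs Ẇ_res = Q̇_H = 283000 W; the reversible heat pump needs only Ẇ_hp = Q̇_H/COP = 41720 W.
Saving = 283000 − 41720 = 241300 W.

240000 W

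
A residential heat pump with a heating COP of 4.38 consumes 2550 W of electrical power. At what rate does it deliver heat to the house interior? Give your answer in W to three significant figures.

Q̇_H = COP_HP × Ẇ = 4.38 × 2550 = 11170 W.

11200 W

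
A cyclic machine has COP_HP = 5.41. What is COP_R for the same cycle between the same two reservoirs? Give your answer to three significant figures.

4.41

Since Q_H = Q_C + W for any cycle, COP_R = Q_C/W = Q_H/W − 1.
COP_R = 5.41 − 1 = 4.41.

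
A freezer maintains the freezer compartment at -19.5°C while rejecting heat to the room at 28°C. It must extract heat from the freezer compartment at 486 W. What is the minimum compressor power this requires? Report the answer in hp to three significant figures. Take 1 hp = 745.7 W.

0.122 hp

In absolute terms T_C = 253.65 K and T_H = 301.15 K, so ΔT = 47.50 K.
COP_Carnot = T_C/ΔT = 253.65/47.50 = 5.340.
Ẇ_min = Q̇/COP_Carnot = 486.0/5.340 = 91.01 W = 0.1220 hp.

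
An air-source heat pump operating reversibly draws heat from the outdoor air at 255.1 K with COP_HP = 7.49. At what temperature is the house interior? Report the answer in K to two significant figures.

COP_HP = T_H/(T_H − T_C) rearranges to T_H = COP·T_C/(COP − 1).
With T_C = 255.10 K, T_H = 7.49 × 255.10/6.490 = 294.41 K.

290 K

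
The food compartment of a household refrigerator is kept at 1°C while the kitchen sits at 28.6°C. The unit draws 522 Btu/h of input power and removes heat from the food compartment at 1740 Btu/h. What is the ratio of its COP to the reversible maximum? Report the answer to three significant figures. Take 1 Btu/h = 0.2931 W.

0.336

COP_actual = Q̇_C/Ẇ = 1740/522.0 = 3.333.
In absolute terms T_C = 274.15 K and T_H = 301.75 K, so ΔT = 27.60 K.
COP_Carnot = T_C/ΔT = 274.15/27.60 = 9.933.
η_II = COP_actual/COP_Carnot = 3.333/9.933 = 0.3356.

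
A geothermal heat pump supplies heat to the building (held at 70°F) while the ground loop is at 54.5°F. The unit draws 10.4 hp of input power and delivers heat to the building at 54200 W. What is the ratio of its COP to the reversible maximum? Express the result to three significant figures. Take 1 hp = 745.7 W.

0.205

Converting, Q̇_H = 54200 W = 72.68 hp, so COP_actual = Q̇_H/Ẇ = 72.68/10.40 = 6.989.
In absolute terms T_C = 285.65 K and T_H = 294.26 K, so ΔT = 8.611 K.
COP_Carnot = T_H/ΔT = 294.26/8.611 = 34.17.
η_II = COP_actual/COP_Carnot = 6.989/34.17 = 0.2045.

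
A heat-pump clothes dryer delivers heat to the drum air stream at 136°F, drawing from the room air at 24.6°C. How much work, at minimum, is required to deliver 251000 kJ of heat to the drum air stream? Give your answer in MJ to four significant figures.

In absolute terms T_C = 297.75 K and T_H = 330.93 K, so ΔT = 33.18 K.
The reversible limit is COP_HP = T_H/ΔT = 9.974, so W_min = Q_H/COP = Q_H·ΔT/T_H.
W_min = 251000 × 33.18/330.93 = 25160 kJ = 25.16 MJ.

25.16 MJ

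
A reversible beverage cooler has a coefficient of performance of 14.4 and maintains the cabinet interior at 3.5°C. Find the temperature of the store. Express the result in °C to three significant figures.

22.7 °C

COP_R = T_C/(T_H − T_C) gives T_H − T_C = T_C/COP.
With T_C = 276.65 K, T_H = 276.65 × (1 + 1/14.4) = 295.86 K.
Converting, 295.86 K = 22.71°C.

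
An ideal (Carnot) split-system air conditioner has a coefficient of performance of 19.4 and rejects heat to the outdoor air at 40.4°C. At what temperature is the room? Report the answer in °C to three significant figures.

25.0 °C

For a Carnot refrigerator COP_R = T_C/(T_H − T_C), so T_C = COP·T_H/(1 + COP).
With T_H = 313.55 K, T_C = 19.4 × 313.55/20.40 = 298.18 K.
Converting, 298.18 K = 25.03°C.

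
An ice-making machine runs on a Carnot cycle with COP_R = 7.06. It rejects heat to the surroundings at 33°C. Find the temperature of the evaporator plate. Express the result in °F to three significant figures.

23.0 °F

For a Carnot refrigerator COP_R = T_C/(T_H − T_C), so T_C = COP·T_H/(1 + COP).
With T_H = 306.15 K, T_C = 7.06 × 306.15/8.060 = 268.17 K.
Converting, 268.17 K = 23.03°F.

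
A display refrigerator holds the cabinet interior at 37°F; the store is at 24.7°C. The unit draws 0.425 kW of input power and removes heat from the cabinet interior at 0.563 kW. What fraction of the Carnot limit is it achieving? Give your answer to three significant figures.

0.105

COP_actual = Q̇_C/Ẇ = 0.5630/0.4250 = 1.325.
In absolute terms T_C = 275.93 K and T_H = 297.85 K, so ΔT = 21.92 K.
COP_Carnot = T_C/ΔT = 275.93/21.92 = 12.59.
η_II = COP_actual/COP_Carnot = 1.325/12.59 = 0.1052.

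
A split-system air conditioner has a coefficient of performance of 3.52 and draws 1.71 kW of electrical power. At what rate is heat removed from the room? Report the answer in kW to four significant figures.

Q̇_C = COP × Ẇ = 3.52 × 1.710 = 6.019 kW.

6.019 kW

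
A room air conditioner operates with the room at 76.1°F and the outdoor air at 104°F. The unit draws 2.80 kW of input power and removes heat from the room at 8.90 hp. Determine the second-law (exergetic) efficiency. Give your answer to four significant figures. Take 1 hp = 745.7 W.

Converting, Q̇_C = 8.900 hp = 6.637 kW, so COP_actual = Q̇_C/Ẇ = 6.637/2.800 = 2.370.
In absolute terms T_C = 297.65 K and T_H = 313.15 K, so ΔT = 15.50 K.
COP_Carnot = T_C/ΔT = 297.65/15.50 = 19.20.
η_II = COP_actual/COP_Carnot = 2.370/19.20 = 0.1234.

0.1234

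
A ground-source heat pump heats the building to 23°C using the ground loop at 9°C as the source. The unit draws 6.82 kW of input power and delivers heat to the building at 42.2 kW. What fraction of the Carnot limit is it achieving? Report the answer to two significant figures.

COP_actual = Q̇_H/Ẇ = 42.20/6.820 = 6.188.
In absolute terms T_C = 282.15 K and T_H = 296.15 K, so ΔT = 14.00 K.
COP_Carnot = T_H/ΔT = 296.15/14.00 = 21.15.
η_II = COP_actual/COP_Carnot = 6.188/21.15 = 0.2925.

0.29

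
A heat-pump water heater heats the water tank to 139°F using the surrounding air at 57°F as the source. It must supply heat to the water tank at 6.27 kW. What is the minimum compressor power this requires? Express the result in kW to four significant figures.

In absolute terms T_C = 287.04 K and T_H = 332.59 K, so ΔT = 45.56 K.
COP_Carnot = T_H/ΔT = 332.59/45.56 = 7.301.
Ẇ_min = Q̇/COP_Carnot = 6.270/7.301 = 0.8588 kW.

0.8588 kW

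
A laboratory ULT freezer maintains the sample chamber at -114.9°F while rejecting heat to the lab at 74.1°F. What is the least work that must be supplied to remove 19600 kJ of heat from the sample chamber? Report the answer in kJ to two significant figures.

In absolute terms T_C = 191.54 K and T_H = 296.54 K, so ΔT = 105.0 K.
The reversible limit is COP_R = T_C/ΔT = 1.824, so W_min = Q_C/COP = Q_C·ΔT/T_C.
W_min = 19600 × 105.0/191.54 = 10740 kJ.

11000 kJ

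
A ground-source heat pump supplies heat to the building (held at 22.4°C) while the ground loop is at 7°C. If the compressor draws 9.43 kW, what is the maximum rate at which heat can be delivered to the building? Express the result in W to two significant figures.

180000 W

In absolute terms T_C = 280.15 K and T_H = 295.55 K, so ΔT = 15.40 K.
COP_Carnot = T_H/ΔT = 295.55/15.40 = 19.19.
Q̇_max = COP_Carnot × Ẇ = 19.19 × 9.430 kW = 181.0 kW = 181000 W.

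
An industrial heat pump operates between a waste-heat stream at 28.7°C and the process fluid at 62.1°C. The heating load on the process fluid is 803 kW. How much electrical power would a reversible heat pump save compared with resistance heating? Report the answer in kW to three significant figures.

In absolute terms T_C = 301.85 K and T_H = 335.25 K, so ΔT = 33.40 K.
COP_Carnot = T_H/ΔT = 335.25/33.40 = 10.04.
Resistance heating needs Ẇ_res = Q̇_H = 803.0 kW; the reversible heat pump needs only Ẇ_hp = Q̇_H/COP = 80.00 kW.
Saving = 803.0 − 80.00 = 723.0 kW.

723 kW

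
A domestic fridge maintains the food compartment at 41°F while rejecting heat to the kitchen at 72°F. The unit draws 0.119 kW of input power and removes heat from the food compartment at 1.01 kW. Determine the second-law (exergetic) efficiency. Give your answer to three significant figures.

0.526

COP_actual = Q̇_C/Ẇ = 1.010/0.1190 = 8.487.
In absolute terms T_C = 278.15 K and T_H = 295.37 K, so ΔT = 17.22 K.
COP_Carnot = T_C/ΔT = 278.15/17.22 = 16.15.
η_II = COP_actual/COP_Carnot = 8.487/16.15 = 0.5255.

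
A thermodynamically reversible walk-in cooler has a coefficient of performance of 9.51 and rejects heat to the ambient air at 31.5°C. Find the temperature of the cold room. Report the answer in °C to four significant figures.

For a Carnot refrigerator COP_R = T_C/(T_H − T_C), so T_C = COP·T_H/(1 + COP).
With T_H = 304.65 K, T_C = 9.51 × 304.65/10.51 = 275.66 K.
Converting, 275.66 K = 2.51°C.

2.513 °C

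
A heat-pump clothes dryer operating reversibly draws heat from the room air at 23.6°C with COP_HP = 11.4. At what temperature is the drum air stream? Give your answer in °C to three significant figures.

52.1 °C

COP_HP = T_H/(T_H − T_C) rearranges to T_H = COP·T_C/(COP − 1).
With T_C = 296.75 K, T_H = 11.4 × 296.75/10.40 = 325.28 K.
Converting, 325.28 K = 52.13°C.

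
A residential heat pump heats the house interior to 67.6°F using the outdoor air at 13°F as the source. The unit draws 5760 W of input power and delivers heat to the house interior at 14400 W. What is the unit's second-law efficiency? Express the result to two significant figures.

0.26

COP_actual = Q̇_H/Ẇ = 14400/5760 = 2.500.
In absolute terms T_C = 262.59 K and T_H = 292.93 K, so ΔT = 30.33 K.
COP_Carnot = T_H/ΔT = 292.93/30.33 = 9.657.
η_II = COP_actual/COP_Carnot = 2.500/9.657 = 0.2589.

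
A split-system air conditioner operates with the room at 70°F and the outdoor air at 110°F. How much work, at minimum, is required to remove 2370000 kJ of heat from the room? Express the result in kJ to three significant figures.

179000 kJ

In absolute terms T_C = 294.26 K and T_H = 316.48 K, so ΔT = 22.22 K.
The reversible limit is COP_R = T_C/ΔT = 13.24, so W_min = Q_C/COP = Q_C·ΔT/T_C.
W_min = 2370000 × 22.22/294.26 = 179000 kJ.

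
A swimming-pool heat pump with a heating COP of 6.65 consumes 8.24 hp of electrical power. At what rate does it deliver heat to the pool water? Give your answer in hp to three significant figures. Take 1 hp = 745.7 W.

54.8 hp

Q̇_H = COP_HP × Ẇ = 6.65 × 8.240 = 54.80 hp.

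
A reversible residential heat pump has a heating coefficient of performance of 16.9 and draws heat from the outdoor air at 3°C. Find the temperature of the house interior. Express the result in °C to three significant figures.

20.4 °C

COP_HP = T_H/(T_H − T_C) rearranges to T_H = COP·T_C/(COP − 1).
With T_C = 276.15 K, T_H = 16.9 × 276.15/15.90 = 293.52 K.
Converting, 293.52 K = 20.37°C.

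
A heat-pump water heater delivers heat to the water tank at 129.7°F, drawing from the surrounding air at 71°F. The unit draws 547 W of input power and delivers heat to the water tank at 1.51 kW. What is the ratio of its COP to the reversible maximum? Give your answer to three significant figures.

0.275

Converting, Q̇_H = 1.510 kW = 1510 W, so COP_actual = Q̇_H/Ẇ = 1510/547.0 = 2.761.
In absolute terms T_C = 294.82 K and T_H = 327.43 K, so ΔT = 32.61 K.
COP_Carnot = T_H/ΔT = 327.43/32.61 = 10.04.
η_II = COP_actual/COP_Carnot = 2.761/10.04 = 0.2749.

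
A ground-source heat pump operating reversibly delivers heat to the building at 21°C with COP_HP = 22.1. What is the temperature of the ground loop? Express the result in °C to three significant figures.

7.69 °C

COP_HP = T_H/(T_H − T_C) gives T_H − T_C = T_H/COP.
With T_H = 294.15 K, T_C = 294.15 × (1 − 1/22.1) = 280.84 K.
Converting, 280.84 K = 7.69°C.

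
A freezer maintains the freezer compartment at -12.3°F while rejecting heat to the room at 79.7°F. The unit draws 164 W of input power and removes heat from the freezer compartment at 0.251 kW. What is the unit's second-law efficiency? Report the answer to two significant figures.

Converting, Q̇_C = 0.2510 kW = 251.0 W, so COP_actual = Q̇_C/Ẇ = 251.0/164.0 = 1.530.
In absolute terms T_C = 248.54 K and T_H = 299.65 K, so ΔT = 51.11 K.
COP_Carnot = T_C/ΔT = 248.54/51.11 = 4.863.
η_II = COP_actual/COP_Carnot = 1.530/4.863 = 0.3147.

0.31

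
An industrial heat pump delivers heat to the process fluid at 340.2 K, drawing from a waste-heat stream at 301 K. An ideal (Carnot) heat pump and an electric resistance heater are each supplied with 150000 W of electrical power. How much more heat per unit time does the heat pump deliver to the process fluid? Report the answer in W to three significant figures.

1150000 W

The reservoir spacing is ΔT = 340.2 − 301 = 39.20 K.
COP_Carnot = T_H/ΔT = 340.20/39.20 = 8.679.
The heat pump delivers Q̇_H = COP × Ẇ = 1302000 W; the resistance heater delivers Ẇ = 150000 W.
Extra = (COP − 1)·Ẇ = 1152000 W.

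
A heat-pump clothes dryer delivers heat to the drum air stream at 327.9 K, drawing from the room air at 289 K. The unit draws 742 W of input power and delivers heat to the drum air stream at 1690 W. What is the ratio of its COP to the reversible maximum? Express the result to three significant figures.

0.270

COP_actual = Q̇_H/Ẇ = 1690/742.0 = 2.278.
The reservoir spacing is ΔT = 327.9 − 289 = 38.90 K.
COP_Carnot = T_H/ΔT = 327.90/38.90 = 8.429.
η_II = COP_actual/COP_Carnot = 2.278/8.429 = 0.2702.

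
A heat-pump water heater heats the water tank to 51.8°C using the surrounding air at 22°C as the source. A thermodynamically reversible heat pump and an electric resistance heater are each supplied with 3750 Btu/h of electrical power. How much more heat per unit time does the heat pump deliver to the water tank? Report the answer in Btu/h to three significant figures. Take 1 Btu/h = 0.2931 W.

37100 Btu/h

In absolute terms T_C = 295.15 K and T_H = 324.95 K, so ΔT = 29.80 K.
COP_Carnot = T_H/ΔT = 324.95/29.80 = 10.90.
The heat pump delivers Q̇_H = COP × Ẇ = 40890 Btu/h; the resistance heater delivers Ẇ = 3750 Btu/h.
Extra = (COP − 1)·Ẇ = 37140 Btu/h.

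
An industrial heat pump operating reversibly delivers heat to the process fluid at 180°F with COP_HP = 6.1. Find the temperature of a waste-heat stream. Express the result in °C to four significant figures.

COP_HP = T_H/(T_H − T_C) gives T_H − T_C = T_H/COP.
With T_H = 355.37 K, T_C = 355.37 × (1 − 1/6.1) = 297.11 K.
Converting, 297.11 K = 23.96°C.

23.96 °C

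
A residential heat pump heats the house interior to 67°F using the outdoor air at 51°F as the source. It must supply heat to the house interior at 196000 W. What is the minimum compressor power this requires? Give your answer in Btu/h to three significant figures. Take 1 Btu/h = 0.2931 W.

In absolute terms T_C = 283.71 K and T_H = 292.59 K, so ΔT = 8.889 K.
COP_Carnot = T_H/ΔT = 292.59/8.889 = 32.92.
Ẇ_min = Q̇/COP_Carnot = 196000/32.92 = 5954 W = 20320 Btu/h.

20300 Btu/h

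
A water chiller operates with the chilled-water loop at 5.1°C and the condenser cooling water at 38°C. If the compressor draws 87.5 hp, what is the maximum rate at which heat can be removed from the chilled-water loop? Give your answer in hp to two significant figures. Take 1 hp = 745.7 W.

In absolute terms T_C = 278.25 K and T_H = 311.15 K, so ΔT = 32.90 K.
COP_Carnot = T_C/ΔT = 278.25/32.90 = 8.457.
Q̇_max = COP_Carnot × Ẇ = 8.457 × 87.50 hp = 740.0 hp.

740 hp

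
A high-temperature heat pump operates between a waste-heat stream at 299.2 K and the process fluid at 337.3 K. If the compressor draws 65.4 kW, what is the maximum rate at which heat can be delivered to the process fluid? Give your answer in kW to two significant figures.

580 kW

The reservoir spacing is ΔT = 337.3 − 299.2 = 38.10 K.
COP_Carnot = T_H/ΔT = 337.30/38.10 = 8.853.
Q̇_max = COP_Carnot × Ẇ = 8.853 × 65.40 kW = 579.0 kW.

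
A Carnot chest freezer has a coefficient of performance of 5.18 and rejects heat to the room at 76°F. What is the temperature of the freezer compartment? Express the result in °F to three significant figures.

-10.7 °F

For a Carnot refrigerator COP_R = T_C/(T_H − T_C), so T_C = COP·T_H/(1 + COP).
With T_H = 297.59 K, T_C = 5.18 × 297.59/6.180 = 249.44 K.
Converting, 249.44 K = -10.68°F.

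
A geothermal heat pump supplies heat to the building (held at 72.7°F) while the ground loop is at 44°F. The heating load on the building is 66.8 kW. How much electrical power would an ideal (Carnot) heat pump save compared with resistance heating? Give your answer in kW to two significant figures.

63 kW

In absolute terms T_C = 279.82 K and T_H = 295.76 K, so ΔT = 15.94 K.
COP_Carnot = T_H/ΔT = 295.76/15.94 = 18.55.
Resistance heating needs Ẇ_res = Q̇_H = 66.80 kW; the reversible heat pump needs only Ẇ_hp = Q̇_H/COP = 3.601 kW.
Saving = 66.80 − 3.601 = 63.20 kW.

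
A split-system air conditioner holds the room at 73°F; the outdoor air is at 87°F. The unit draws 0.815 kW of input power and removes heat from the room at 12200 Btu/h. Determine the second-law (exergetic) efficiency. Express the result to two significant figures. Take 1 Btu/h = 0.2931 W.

Converting, Q̇_C = 12200 Btu/h = 3.576 kW, so COP_actual = Q̇_C/Ẇ = 3.576/0.8150 = 4.388.
In absolute terms T_C = 295.93 K and T_H = 303.71 K, so ΔT = 7.778 K.
COP_Carnot = T_C/ΔT = 295.93/7.778 = 38.05.
η_II = COP_actual/COP_Carnot = 4.388/38.05 = 0.1153.

0.12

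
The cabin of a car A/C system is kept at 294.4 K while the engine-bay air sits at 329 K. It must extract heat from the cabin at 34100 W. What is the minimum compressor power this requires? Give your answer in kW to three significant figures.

The reservoir spacing is ΔT = 329 − 294.4 = 34.60 K.
COP_Carnot = T_C/ΔT = 294.40/34.60 = 8.509.
Ẇ_min = Q̇/COP_Carnot = 34100/8.509 = 4008 W = 4.008 kW.

4.01 kW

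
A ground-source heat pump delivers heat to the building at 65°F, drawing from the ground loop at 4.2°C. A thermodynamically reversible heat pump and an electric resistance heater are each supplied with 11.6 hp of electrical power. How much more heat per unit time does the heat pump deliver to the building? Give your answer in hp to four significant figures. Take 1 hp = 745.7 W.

In absolute terms T_C = 277.35 K and T_H = 291.48 K, so ΔT = 14.13 K.
COP_Carnot = T_H/ΔT = 291.48/14.13 = 20.62.
The heat pump delivers Q̇_H = COP × Ẇ = 239.2 hp; the resistance heater delivers Ẇ = 11.60 hp.
Extra = (COP − 1)·Ẇ = 227.6 hp.

227.6 hp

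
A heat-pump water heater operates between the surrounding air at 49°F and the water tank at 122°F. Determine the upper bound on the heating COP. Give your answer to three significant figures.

7.97

In absolute terms T_C = 282.59 K and T_H = 323.15 K, so ΔT = 40.56 K.
For a reversible cycle, COP_Carnot = T_H/ΔT = 323.15/40.56 = 7.968.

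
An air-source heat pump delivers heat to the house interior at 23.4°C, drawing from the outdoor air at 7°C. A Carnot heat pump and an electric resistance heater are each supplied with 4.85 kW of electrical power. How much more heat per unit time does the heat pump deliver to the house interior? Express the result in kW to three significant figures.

82.8 kW

In absolute terms T_C = 280.15 K and T_H = 296.55 K, so ΔT = 16.40 K.
COP_Carnot = T_H/ΔT = 296.55/16.40 = 18.08.
The heat pump delivers Q̇_H = COP × Ẇ = 87.70 kW; the resistance heater delivers Ẇ = 4.850 kW.
Extra = (COP − 1)·Ẇ = 82.85 kW.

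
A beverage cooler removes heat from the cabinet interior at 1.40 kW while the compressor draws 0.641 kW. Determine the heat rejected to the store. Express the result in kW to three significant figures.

For a cyclic device the first law requires Q̇_H = Q̇_C + Ẇ.
Q̇_H = Q̇_C + Ẇ = 2.041 kW.

2.04 kW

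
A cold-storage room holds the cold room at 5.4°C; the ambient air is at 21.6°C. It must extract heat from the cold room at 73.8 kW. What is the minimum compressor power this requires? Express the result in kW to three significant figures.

In absolute terms T_C = 278.55 K and T_H = 294.75 K, so ΔT = 16.20 K.
COP_Carnot = T_C/ΔT = 278.55/16.20 = 17.19.
Ẇ_min = Q̇/COP_Carnot = 73.80/17.19 = 4.292 kW.

4.29 kW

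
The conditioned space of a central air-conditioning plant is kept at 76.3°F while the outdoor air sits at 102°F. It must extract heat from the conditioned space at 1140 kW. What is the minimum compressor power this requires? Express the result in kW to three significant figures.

54.7 kW

In absolute terms T_C = 297.76 K and T_H = 312.04 K, so ΔT = 14.28 K.
COP_Carnot = T_C/ΔT = 297.76/14.28 = 20.85.
Ẇ_min = Q̇/COP_Carnot = 1140/20.85 = 54.66 kW.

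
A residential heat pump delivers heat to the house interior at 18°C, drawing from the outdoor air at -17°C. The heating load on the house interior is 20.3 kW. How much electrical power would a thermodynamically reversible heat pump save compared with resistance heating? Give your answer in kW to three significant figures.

In absolute terms T_C = 256.15 K and T_H = 291.15 K, so ΔT = 35.00 K.
COP_Carnot = T_H/ΔT = 291.15/35.00 = 8.319.
Resistance heating needs Ẇ_res = Q̇_H = 20.30 kW; the reversible heat pump needs only Ẇ_hp = Q̇_H/COP = 2.440 kW.
Saving = 20.30 − 2.440 = 17.86 kW.

17.9 kW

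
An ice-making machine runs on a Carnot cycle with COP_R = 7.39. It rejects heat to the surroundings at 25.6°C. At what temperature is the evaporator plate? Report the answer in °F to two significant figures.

14 °F

For a Carnot refrigerator COP_R = T_C/(T_H − T_C), so T_C = COP·T_H/(1 + COP).
With T_H = 298.75 K, T_C = 7.39 × 298.75/8.390 = 263.14 K.
Converting, 263.14 K = 13.99°F.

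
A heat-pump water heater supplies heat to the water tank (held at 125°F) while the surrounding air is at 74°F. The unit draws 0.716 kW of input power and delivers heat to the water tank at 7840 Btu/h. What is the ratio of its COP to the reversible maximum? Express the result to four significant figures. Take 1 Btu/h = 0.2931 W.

0.2799

Converting, Q̇_H = 7840 Btu/h = 2.298 kW, so COP_actual = Q̇_H/Ẇ = 2.298/0.7160 = 3.209.
In absolute terms T_C = 296.48 K and T_H = 324.82 K, so ΔT = 28.33 K.
COP_Carnot = T_H/ΔT = 324.82/28.33 = 11.46.
η_II = COP_actual/COP_Carnot = 3.209/11.46 = 0.2799.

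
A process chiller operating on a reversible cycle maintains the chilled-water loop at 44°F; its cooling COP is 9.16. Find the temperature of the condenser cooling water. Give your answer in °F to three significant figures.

99.0 °F

COP_R = T_C/(T_H − T_C) gives T_H − T_C = T_C/COP.
With T_C = 279.82 K, T_H = 279.82 × (1 + 1/9.16) = 310.36 K.
Converting, 310.36 K = 98.99°F.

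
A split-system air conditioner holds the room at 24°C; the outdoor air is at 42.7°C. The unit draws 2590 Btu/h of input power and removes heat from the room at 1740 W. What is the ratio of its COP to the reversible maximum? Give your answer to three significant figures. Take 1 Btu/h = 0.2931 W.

0.144

Converting, Q̇_C = 1740 W = 5937 Btu/h, so COP_actual = Q̇_C/Ẇ = 5937/2590 = 2.292.
In absolute terms T_C = 297.15 K and T_H = 315.85 K, so ΔT = 18.70 K.
COP_Carnot = T_C/ΔT = 297.15/18.70 = 15.89.
η_II = COP_actual/COP_Carnot = 2.292/15.89 = 0.1442.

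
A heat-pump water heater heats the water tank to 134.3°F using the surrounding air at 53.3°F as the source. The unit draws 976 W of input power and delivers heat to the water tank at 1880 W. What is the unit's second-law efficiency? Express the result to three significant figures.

0.263

COP_actual = Q̇_H/Ẇ = 1880/976.0 = 1.926.
In absolute terms T_C = 284.98 K and T_H = 329.98 K, so ΔT = 45.00 K.
COP_Carnot = T_H/ΔT = 329.98/45.00 = 7.333.
η_II = COP_actual/COP_Carnot = 1.926/7.333 = 0.2627.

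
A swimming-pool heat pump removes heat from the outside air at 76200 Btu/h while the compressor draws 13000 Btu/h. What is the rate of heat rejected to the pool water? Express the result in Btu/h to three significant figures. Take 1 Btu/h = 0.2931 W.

89200 Btu/h

For a cyclic device the first law requires Q̇_H = Q̇_C + Ẇ.
Q̇_H = Q̇_C + Ẇ = 89200 Btu/h.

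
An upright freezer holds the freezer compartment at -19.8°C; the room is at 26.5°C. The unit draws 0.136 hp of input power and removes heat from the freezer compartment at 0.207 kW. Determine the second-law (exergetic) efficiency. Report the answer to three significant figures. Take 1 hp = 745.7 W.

Converting, Q̇_C = 0.2070 kW = 0.2776 hp, so COP_actual = Q̇_C/Ẇ = 0.2776/0.1360 = 2.041.
In absolute terms T_C = 253.35 K and T_H = 299.65 K, so ΔT = 46.30 K.
COP_Carnot = T_C/ΔT = 253.35/46.30 = 5.472.
η_II = COP_actual/COP_Carnot = 2.041/5.472 = 0.3730.

0.373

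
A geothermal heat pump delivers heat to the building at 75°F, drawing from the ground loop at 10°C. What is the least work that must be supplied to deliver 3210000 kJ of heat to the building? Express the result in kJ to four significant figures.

In absolute terms T_C = 283.15 K and T_H = 297.04 K, so ΔT = 13.89 K.
The reversible limit is COP_HP = T_H/ΔT = 21.39, so W_min = Q_H/COP = Q_H·ΔT/T_H.
W_min = 3210000 × 13.89/297.04 = 150100 kJ.

150100 kJ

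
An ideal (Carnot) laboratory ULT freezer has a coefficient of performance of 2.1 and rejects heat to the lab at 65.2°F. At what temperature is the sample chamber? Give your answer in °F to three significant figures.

-104 °F

For a Carnot refrigerator COP_R = T_C/(T_H − T_C), so T_C = COP·T_H/(1 + COP).
With T_H = 291.59 K, T_C = 2.1 × 291.59/3.100 = 197.53 K.
Converting, 197.53 K = -104.11°F.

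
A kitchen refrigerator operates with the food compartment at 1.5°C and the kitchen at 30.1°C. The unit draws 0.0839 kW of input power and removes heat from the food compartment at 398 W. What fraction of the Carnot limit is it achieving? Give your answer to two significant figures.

0.49

Converting, Q̇_C = 398.0 W = 0.3980 kW, so COP_actual = Q̇_C/Ẇ = 0.3980/0.08390 = 4.744.
In absolute terms T_C = 274.65 K and T_H = 303.25 K, so ΔT = 28.60 K.
COP_Carnot = T_C/ΔT = 274.65/28.60 = 9.603.
η_II = COP_actual/COP_Carnot = 4.744/9.603 = 0.4940.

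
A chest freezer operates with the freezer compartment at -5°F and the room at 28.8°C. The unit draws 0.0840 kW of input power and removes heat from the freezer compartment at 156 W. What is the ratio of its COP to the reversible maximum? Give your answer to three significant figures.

Converting, Q̇_C = 156.0 W = 0.1560 kW, so COP_actual = Q̇_C/Ẇ = 0.1560/0.08400 = 1.857.
In absolute terms T_C = 252.59 K and T_H = 301.95 K, so ΔT = 49.36 K.
COP_Carnot = T_C/ΔT = 252.59/49.36 = 5.118.
η_II = COP_actual/COP_Carnot = 1.857/5.118 = 0.3629.

0.363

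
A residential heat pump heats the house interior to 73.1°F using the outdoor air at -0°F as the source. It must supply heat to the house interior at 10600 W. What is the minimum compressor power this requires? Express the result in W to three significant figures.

In absolute terms T_C = 255.37 K and T_H = 295.98 K, so ΔT = 40.61 K.
COP_Carnot = T_H/ΔT = 295.98/40.61 = 7.288.
Ẇ_min = Q̇/COP_Carnot = 10600/7.288 = 1454 W.

1450 W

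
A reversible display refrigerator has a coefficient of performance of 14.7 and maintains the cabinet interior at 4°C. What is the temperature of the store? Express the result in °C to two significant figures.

23 °C

COP_R = T_C/(T_H − T_C) gives T_H − T_C = T_C/COP.
With T_C = 277.15 K, T_H = 277.15 × (1 + 1/14.7) = 296.00 K.
Converting, 296.00 K = 22.85°C.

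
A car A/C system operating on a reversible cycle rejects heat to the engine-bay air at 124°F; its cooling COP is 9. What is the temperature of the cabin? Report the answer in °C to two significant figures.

19 °C

For a Carnot refrigerator COP_R = T_C/(T_H − T_C), so T_C = COP·T_H/(1 + COP).
With T_H = 324.26 K, T_C = 9 × 324.26/10.00 = 291.83 K.
Converting, 291.83 K = 18.68°C.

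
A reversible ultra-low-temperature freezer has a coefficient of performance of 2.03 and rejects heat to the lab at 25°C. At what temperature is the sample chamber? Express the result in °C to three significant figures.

-73.4 °C

For a Carnot refrigerator COP_R = T_C/(T_H − T_C), so T_C = COP·T_H/(1 + COP).
With T_H = 298.15 K, T_C = 2.03 × 298.15/3.030 = 199.75 K.
Converting, 199.75 K = -73.40°C.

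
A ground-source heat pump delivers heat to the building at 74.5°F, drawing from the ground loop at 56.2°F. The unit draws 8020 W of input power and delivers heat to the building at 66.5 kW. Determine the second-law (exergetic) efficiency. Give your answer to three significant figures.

Converting, Q̇_H = 66.50 kW = 66500 W, so COP_actual = Q̇_H/Ẇ = 66500/8020 = 8.292.
In absolute terms T_C = 286.59 K and T_H = 296.76 K, so ΔT = 10.17 K.
COP_Carnot = T_H/ΔT = 296.76/10.17 = 29.19.
η_II = COP_actual/COP_Carnot = 8.292/29.19 = 0.2841.

0.284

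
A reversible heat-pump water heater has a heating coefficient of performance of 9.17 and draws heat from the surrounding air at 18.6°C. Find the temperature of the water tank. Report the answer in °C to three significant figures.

COP_HP = T_H/(T_H − T_C) rearranges to T_H = COP·T_C/(COP − 1).
With T_C = 291.75 K, T_H = 9.17 × 291.75/8.170 = 327.46 K.
Converting, 327.46 K = 54.31°C.

54.3 °C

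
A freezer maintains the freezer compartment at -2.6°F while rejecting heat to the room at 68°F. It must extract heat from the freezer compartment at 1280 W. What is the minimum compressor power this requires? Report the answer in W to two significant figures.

In absolute terms T_C = 253.93 K and T_H = 293.15 K, so ΔT = 39.22 K.
COP_Carnot = T_C/ΔT = 253.93/39.22 = 6.474.
Ẇ_min = Q̇/COP_Carnot = 1280/6.474 = 197.7 W.

200 W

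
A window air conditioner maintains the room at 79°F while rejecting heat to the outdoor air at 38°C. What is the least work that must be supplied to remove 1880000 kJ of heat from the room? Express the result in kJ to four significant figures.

In absolute terms T_C = 299.26 K and T_H = 311.15 K, so ΔT = 11.89 K.
The reversible limit is COP_R = T_C/ΔT = 25.17, so W_min = Q_C/COP = Q_C·ΔT/T_C.
W_min = 1880000 × 11.89/299.26 = 74690 kJ.

74690 kJ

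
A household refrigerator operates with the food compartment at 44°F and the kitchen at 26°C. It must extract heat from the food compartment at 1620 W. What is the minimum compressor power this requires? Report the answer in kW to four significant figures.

0.1119 kW

In absolute terms T_C = 279.82 K and T_H = 299.15 K, so ΔT = 19.33 K.
COP_Carnot = T_C/ΔT = 279.82/19.33 = 14.47.
Ẇ_min = Q̇/COP_Carnot = 1620/14.47 = 111.9 W = 0.1119 kW.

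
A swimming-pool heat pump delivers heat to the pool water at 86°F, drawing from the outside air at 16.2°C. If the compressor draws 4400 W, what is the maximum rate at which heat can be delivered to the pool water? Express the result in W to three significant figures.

96700 W

In absolute terms T_C = 289.35 K and T_H = 303.15 K, so ΔT = 13.80 K.
COP_Carnot = T_H/ΔT = 303.15/13.80 = 21.97.
Q̇_max = COP_Carnot × Ẇ = 21.97 × 4400 W = 96660 W.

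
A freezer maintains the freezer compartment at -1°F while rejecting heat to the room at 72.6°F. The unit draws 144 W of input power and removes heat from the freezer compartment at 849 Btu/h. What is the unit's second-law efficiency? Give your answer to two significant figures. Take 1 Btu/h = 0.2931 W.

Converting, Q̇_C = 849.0 Btu/h = 248.8 W, so COP_actual = Q̇_C/Ẇ = 248.8/144.0 = 1.728.
In absolute terms T_C = 254.82 K and T_H = 295.71 K, so ΔT = 40.89 K.
COP_Carnot = T_C/ΔT = 254.82/40.89 = 6.232.
η_II = COP_actual/COP_Carnot = 1.728/6.232 = 0.2773.

0.28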